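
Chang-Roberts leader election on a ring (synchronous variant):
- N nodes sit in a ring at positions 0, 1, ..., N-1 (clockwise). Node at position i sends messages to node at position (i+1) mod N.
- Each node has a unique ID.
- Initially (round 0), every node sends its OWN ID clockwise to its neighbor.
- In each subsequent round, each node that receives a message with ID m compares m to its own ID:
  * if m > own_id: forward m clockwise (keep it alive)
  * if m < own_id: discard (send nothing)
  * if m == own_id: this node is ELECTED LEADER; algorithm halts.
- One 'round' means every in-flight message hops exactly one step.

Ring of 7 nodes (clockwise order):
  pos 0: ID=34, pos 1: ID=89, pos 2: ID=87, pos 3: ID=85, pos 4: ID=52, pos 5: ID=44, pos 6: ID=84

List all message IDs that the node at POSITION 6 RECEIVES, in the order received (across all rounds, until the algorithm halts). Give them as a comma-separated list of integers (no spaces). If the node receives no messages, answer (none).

Round 1: pos1(id89) recv 34: drop; pos2(id87) recv 89: fwd; pos3(id85) recv 87: fwd; pos4(id52) recv 85: fwd; pos5(id44) recv 52: fwd; pos6(id84) recv 44: drop; pos0(id34) recv 84: fwd
Round 2: pos3(id85) recv 89: fwd; pos4(id52) recv 87: fwd; pos5(id44) recv 85: fwd; pos6(id84) recv 52: drop; pos1(id89) recv 84: drop
Round 3: pos4(id52) recv 89: fwd; pos5(id44) recv 87: fwd; pos6(id84) recv 85: fwd
Round 4: pos5(id44) recv 89: fwd; pos6(id84) recv 87: fwd; pos0(id34) recv 85: fwd
Round 5: pos6(id84) recv 89: fwd; pos0(id34) recv 87: fwd; pos1(id89) recv 85: drop
Round 6: pos0(id34) recv 89: fwd; pos1(id89) recv 87: drop
Round 7: pos1(id89) recv 89: ELECTED

Answer: 44,52,85,87,89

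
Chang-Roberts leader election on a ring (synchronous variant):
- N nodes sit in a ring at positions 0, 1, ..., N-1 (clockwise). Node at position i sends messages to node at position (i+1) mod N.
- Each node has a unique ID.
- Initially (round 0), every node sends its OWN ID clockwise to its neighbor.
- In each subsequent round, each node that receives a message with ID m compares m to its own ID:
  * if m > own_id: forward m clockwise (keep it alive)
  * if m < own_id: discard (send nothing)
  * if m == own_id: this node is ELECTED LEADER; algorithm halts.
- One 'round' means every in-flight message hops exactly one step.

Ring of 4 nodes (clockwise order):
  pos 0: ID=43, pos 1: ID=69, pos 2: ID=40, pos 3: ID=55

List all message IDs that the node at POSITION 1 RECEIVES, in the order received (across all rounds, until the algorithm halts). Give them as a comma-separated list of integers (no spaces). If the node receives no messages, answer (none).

Round 1: pos1(id69) recv 43: drop; pos2(id40) recv 69: fwd; pos3(id55) recv 40: drop; pos0(id43) recv 55: fwd
Round 2: pos3(id55) recv 69: fwd; pos1(id69) recv 55: drop
Round 3: pos0(id43) recv 69: fwd
Round 4: pos1(id69) recv 69: ELECTED

Answer: 43,55,69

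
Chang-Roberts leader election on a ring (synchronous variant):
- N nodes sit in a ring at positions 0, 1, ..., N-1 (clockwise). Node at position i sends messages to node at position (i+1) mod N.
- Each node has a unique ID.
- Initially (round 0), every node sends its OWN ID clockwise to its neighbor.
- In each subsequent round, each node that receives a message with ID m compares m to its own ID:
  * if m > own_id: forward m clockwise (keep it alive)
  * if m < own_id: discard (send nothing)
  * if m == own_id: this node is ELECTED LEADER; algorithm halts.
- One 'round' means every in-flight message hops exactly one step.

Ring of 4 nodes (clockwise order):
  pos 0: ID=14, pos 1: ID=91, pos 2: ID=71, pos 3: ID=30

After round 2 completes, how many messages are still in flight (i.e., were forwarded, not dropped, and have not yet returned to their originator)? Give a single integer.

Answer: 2

Derivation:
Round 1: pos1(id91) recv 14: drop; pos2(id71) recv 91: fwd; pos3(id30) recv 71: fwd; pos0(id14) recv 30: fwd
Round 2: pos3(id30) recv 91: fwd; pos0(id14) recv 71: fwd; pos1(id91) recv 30: drop
After round 2: 2 messages still in flight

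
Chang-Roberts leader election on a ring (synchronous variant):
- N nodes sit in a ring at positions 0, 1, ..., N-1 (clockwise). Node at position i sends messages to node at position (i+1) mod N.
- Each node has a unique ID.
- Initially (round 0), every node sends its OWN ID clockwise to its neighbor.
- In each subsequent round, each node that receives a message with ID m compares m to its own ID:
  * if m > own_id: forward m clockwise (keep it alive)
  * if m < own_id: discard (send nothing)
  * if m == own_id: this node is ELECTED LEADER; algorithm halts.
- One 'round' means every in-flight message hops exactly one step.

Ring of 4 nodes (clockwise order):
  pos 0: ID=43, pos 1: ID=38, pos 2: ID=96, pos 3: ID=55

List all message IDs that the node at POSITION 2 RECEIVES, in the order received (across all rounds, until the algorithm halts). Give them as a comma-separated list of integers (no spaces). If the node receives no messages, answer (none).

Answer: 38,43,55,96

Derivation:
Round 1: pos1(id38) recv 43: fwd; pos2(id96) recv 38: drop; pos3(id55) recv 96: fwd; pos0(id43) recv 55: fwd
Round 2: pos2(id96) recv 43: drop; pos0(id43) recv 96: fwd; pos1(id38) recv 55: fwd
Round 3: pos1(id38) recv 96: fwd; pos2(id96) recv 55: drop
Round 4: pos2(id96) recv 96: ELECTED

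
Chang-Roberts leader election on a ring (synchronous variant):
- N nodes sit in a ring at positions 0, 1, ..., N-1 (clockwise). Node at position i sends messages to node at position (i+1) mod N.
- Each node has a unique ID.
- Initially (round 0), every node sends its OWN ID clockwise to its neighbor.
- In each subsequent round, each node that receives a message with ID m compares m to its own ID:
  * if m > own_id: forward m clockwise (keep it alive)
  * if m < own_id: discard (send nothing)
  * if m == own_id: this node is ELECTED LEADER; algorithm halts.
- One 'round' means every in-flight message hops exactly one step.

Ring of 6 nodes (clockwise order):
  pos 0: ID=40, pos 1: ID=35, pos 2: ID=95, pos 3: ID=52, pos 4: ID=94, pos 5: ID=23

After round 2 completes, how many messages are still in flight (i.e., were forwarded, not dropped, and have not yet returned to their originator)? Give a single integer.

Answer: 2

Derivation:
Round 1: pos1(id35) recv 40: fwd; pos2(id95) recv 35: drop; pos3(id52) recv 95: fwd; pos4(id94) recv 52: drop; pos5(id23) recv 94: fwd; pos0(id40) recv 23: drop
Round 2: pos2(id95) recv 40: drop; pos4(id94) recv 95: fwd; pos0(id40) recv 94: fwd
After round 2: 2 messages still in flight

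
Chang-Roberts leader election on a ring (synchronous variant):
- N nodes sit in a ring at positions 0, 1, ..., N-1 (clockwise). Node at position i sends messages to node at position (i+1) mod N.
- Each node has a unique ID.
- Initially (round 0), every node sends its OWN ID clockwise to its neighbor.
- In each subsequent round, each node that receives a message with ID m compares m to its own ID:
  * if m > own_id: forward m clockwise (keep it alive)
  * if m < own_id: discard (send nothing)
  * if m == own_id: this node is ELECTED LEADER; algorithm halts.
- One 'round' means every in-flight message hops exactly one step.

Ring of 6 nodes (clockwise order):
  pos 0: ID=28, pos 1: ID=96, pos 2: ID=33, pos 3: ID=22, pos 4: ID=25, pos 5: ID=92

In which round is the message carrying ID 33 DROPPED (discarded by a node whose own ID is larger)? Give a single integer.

Answer: 3

Derivation:
Round 1: pos1(id96) recv 28: drop; pos2(id33) recv 96: fwd; pos3(id22) recv 33: fwd; pos4(id25) recv 22: drop; pos5(id92) recv 25: drop; pos0(id28) recv 92: fwd
Round 2: pos3(id22) recv 96: fwd; pos4(id25) recv 33: fwd; pos1(id96) recv 92: drop
Round 3: pos4(id25) recv 96: fwd; pos5(id92) recv 33: drop
Round 4: pos5(id92) recv 96: fwd
Round 5: pos0(id28) recv 96: fwd
Round 6: pos1(id96) recv 96: ELECTED
Message ID 33 originates at pos 2; dropped at pos 5 in round 3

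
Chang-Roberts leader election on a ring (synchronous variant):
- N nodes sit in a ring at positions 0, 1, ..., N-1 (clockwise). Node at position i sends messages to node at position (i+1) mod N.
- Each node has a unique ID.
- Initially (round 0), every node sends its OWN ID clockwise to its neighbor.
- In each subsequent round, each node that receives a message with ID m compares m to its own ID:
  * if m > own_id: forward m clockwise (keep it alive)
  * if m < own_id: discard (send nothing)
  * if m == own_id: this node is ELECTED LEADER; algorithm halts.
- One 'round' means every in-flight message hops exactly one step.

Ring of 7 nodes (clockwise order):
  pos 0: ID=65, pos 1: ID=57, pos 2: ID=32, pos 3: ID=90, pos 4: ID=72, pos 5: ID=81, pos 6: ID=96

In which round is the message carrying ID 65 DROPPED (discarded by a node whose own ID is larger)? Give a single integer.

Answer: 3

Derivation:
Round 1: pos1(id57) recv 65: fwd; pos2(id32) recv 57: fwd; pos3(id90) recv 32: drop; pos4(id72) recv 90: fwd; pos5(id81) recv 72: drop; pos6(id96) recv 81: drop; pos0(id65) recv 96: fwd
Round 2: pos2(id32) recv 65: fwd; pos3(id90) recv 57: drop; pos5(id81) recv 90: fwd; pos1(id57) recv 96: fwd
Round 3: pos3(id90) recv 65: drop; pos6(id96) recv 90: drop; pos2(id32) recv 96: fwd
Round 4: pos3(id90) recv 96: fwd
Round 5: pos4(id72) recv 96: fwd
Round 6: pos5(id81) recv 96: fwd
Round 7: pos6(id96) recv 96: ELECTED
Message ID 65 originates at pos 0; dropped at pos 3 in round 3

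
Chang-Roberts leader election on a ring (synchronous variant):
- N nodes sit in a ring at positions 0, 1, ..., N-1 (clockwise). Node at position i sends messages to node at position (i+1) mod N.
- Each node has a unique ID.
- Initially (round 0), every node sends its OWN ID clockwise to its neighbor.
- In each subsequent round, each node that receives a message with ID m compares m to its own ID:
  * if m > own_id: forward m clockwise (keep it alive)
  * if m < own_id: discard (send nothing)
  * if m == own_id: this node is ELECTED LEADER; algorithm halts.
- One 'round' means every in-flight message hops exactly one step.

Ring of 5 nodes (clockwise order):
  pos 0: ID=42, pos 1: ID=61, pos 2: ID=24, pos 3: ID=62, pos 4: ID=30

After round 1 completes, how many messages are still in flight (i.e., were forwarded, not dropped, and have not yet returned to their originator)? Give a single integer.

Round 1: pos1(id61) recv 42: drop; pos2(id24) recv 61: fwd; pos3(id62) recv 24: drop; pos4(id30) recv 62: fwd; pos0(id42) recv 30: drop
After round 1: 2 messages still in flight

Answer: 2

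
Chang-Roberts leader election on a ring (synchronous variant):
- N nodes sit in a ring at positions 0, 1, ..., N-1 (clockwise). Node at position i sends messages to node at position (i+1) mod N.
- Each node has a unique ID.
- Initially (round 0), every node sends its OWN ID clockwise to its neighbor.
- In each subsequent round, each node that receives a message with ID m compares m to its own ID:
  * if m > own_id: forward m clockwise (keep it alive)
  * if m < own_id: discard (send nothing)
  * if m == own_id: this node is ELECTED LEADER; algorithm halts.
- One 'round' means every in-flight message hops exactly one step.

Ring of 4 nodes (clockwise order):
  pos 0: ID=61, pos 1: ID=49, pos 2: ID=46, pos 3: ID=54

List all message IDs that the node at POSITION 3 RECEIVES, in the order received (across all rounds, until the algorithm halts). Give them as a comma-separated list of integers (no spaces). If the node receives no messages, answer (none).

Round 1: pos1(id49) recv 61: fwd; pos2(id46) recv 49: fwd; pos3(id54) recv 46: drop; pos0(id61) recv 54: drop
Round 2: pos2(id46) recv 61: fwd; pos3(id54) recv 49: drop
Round 3: pos3(id54) recv 61: fwd
Round 4: pos0(id61) recv 61: ELECTED

Answer: 46,49,61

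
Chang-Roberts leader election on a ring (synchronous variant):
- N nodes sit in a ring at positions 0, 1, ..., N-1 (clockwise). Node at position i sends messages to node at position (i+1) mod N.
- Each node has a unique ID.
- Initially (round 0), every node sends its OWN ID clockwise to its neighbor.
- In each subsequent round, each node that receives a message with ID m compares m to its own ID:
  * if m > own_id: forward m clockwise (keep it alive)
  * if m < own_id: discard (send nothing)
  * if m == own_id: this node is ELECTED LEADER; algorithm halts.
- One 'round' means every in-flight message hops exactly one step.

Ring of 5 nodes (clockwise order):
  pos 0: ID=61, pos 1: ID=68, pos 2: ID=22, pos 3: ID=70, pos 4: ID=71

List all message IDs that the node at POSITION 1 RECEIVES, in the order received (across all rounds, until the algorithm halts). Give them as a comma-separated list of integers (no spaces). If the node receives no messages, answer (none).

Round 1: pos1(id68) recv 61: drop; pos2(id22) recv 68: fwd; pos3(id70) recv 22: drop; pos4(id71) recv 70: drop; pos0(id61) recv 71: fwd
Round 2: pos3(id70) recv 68: drop; pos1(id68) recv 71: fwd
Round 3: pos2(id22) recv 71: fwd
Round 4: pos3(id70) recv 71: fwd
Round 5: pos4(id71) recv 71: ELECTED

Answer: 61,71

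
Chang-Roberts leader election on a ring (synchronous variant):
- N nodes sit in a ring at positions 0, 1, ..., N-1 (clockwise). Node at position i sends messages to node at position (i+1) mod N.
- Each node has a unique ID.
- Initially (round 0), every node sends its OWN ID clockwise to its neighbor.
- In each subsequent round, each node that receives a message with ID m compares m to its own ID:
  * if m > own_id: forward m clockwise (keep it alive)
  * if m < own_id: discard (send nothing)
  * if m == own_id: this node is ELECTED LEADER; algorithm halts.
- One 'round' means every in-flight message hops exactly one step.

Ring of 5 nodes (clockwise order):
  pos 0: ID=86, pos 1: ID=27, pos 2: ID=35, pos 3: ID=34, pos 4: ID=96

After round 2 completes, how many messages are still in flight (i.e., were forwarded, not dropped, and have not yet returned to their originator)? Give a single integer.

Round 1: pos1(id27) recv 86: fwd; pos2(id35) recv 27: drop; pos3(id34) recv 35: fwd; pos4(id96) recv 34: drop; pos0(id86) recv 96: fwd
Round 2: pos2(id35) recv 86: fwd; pos4(id96) recv 35: drop; pos1(id27) recv 96: fwd
After round 2: 2 messages still in flight

Answer: 2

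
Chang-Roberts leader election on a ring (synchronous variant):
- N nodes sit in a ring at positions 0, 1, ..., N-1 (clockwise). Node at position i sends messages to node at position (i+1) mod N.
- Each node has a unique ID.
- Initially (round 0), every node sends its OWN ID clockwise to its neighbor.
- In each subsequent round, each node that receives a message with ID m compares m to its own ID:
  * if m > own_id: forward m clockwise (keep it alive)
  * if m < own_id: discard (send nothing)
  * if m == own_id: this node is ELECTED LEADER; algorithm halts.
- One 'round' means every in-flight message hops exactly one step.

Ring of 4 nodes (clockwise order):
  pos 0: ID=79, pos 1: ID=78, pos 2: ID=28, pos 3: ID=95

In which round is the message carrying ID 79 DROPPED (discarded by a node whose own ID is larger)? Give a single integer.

Round 1: pos1(id78) recv 79: fwd; pos2(id28) recv 78: fwd; pos3(id95) recv 28: drop; pos0(id79) recv 95: fwd
Round 2: pos2(id28) recv 79: fwd; pos3(id95) recv 78: drop; pos1(id78) recv 95: fwd
Round 3: pos3(id95) recv 79: drop; pos2(id28) recv 95: fwd
Round 4: pos3(id95) recv 95: ELECTED
Message ID 79 originates at pos 0; dropped at pos 3 in round 3

Answer: 3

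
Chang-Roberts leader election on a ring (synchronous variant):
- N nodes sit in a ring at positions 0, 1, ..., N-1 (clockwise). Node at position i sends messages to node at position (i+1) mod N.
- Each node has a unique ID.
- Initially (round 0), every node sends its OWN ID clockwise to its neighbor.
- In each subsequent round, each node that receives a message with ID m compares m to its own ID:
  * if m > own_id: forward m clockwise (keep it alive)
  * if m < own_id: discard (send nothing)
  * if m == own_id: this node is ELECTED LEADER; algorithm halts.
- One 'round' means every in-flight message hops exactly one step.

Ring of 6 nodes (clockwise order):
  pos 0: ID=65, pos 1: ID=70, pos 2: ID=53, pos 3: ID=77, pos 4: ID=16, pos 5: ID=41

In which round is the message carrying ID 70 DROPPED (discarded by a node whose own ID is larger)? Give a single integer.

Answer: 2

Derivation:
Round 1: pos1(id70) recv 65: drop; pos2(id53) recv 70: fwd; pos3(id77) recv 53: drop; pos4(id16) recv 77: fwd; pos5(id41) recv 16: drop; pos0(id65) recv 41: drop
Round 2: pos3(id77) recv 70: drop; pos5(id41) recv 77: fwd
Round 3: pos0(id65) recv 77: fwd
Round 4: pos1(id70) recv 77: fwd
Round 5: pos2(id53) recv 77: fwd
Round 6: pos3(id77) recv 77: ELECTED
Message ID 70 originates at pos 1; dropped at pos 3 in round 2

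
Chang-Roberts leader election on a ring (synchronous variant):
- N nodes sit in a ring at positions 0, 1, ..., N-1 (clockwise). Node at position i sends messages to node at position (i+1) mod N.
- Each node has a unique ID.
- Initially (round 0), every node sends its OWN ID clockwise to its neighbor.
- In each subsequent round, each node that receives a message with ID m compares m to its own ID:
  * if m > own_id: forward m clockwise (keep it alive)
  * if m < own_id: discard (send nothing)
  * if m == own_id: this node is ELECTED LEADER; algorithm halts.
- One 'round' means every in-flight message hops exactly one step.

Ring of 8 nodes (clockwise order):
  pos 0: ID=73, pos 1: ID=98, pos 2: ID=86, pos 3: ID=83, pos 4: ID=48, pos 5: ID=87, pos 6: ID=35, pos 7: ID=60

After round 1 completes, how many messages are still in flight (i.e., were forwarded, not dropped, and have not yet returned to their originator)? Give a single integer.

Answer: 4

Derivation:
Round 1: pos1(id98) recv 73: drop; pos2(id86) recv 98: fwd; pos3(id83) recv 86: fwd; pos4(id48) recv 83: fwd; pos5(id87) recv 48: drop; pos6(id35) recv 87: fwd; pos7(id60) recv 35: drop; pos0(id73) recv 60: drop
After round 1: 4 messages still in flight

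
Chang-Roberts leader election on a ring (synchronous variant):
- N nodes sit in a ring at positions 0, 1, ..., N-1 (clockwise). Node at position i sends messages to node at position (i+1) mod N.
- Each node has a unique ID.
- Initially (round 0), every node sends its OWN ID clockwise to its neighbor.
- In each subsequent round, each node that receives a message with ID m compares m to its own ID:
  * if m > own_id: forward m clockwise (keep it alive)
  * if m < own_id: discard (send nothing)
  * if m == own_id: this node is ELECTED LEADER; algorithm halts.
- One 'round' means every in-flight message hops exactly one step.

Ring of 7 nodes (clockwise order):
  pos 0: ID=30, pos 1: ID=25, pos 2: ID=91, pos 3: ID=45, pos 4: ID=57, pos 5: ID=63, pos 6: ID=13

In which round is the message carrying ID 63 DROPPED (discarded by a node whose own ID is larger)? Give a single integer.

Answer: 4

Derivation:
Round 1: pos1(id25) recv 30: fwd; pos2(id91) recv 25: drop; pos3(id45) recv 91: fwd; pos4(id57) recv 45: drop; pos5(id63) recv 57: drop; pos6(id13) recv 63: fwd; pos0(id30) recv 13: drop
Round 2: pos2(id91) recv 30: drop; pos4(id57) recv 91: fwd; pos0(id30) recv 63: fwd
Round 3: pos5(id63) recv 91: fwd; pos1(id25) recv 63: fwd
Round 4: pos6(id13) recv 91: fwd; pos2(id91) recv 63: drop
Round 5: pos0(id30) recv 91: fwd
Round 6: pos1(id25) recv 91: fwd
Round 7: pos2(id91) recv 91: ELECTED
Message ID 63 originates at pos 5; dropped at pos 2 in round 4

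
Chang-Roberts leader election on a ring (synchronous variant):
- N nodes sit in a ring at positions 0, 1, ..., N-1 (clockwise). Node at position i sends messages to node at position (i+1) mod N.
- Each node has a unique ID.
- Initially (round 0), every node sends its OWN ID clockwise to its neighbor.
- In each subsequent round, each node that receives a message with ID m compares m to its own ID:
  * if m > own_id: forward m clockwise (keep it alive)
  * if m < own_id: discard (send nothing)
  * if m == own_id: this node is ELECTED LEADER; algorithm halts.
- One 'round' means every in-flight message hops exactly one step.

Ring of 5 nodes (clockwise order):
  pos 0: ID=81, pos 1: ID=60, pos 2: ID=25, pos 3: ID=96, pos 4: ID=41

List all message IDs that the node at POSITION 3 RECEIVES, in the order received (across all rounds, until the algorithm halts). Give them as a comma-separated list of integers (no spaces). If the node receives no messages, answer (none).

Answer: 25,60,81,96

Derivation:
Round 1: pos1(id60) recv 81: fwd; pos2(id25) recv 60: fwd; pos3(id96) recv 25: drop; pos4(id41) recv 96: fwd; pos0(id81) recv 41: drop
Round 2: pos2(id25) recv 81: fwd; pos3(id96) recv 60: drop; pos0(id81) recv 96: fwd
Round 3: pos3(id96) recv 81: drop; pos1(id60) recv 96: fwd
Round 4: pos2(id25) recv 96: fwd
Round 5: pos3(id96) recv 96: ELECTED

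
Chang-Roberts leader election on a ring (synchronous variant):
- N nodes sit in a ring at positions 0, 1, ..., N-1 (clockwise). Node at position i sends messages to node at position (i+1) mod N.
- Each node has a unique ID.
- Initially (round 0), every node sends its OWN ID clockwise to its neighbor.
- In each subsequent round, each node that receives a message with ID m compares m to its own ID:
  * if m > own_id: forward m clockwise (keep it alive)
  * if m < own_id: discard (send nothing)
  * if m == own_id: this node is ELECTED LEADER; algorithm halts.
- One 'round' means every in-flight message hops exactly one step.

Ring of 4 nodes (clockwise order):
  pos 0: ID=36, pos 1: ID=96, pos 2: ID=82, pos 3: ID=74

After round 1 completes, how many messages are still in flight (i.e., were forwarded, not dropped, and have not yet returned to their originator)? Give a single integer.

Answer: 3

Derivation:
Round 1: pos1(id96) recv 36: drop; pos2(id82) recv 96: fwd; pos3(id74) recv 82: fwd; pos0(id36) recv 74: fwd
After round 1: 3 messages still in flight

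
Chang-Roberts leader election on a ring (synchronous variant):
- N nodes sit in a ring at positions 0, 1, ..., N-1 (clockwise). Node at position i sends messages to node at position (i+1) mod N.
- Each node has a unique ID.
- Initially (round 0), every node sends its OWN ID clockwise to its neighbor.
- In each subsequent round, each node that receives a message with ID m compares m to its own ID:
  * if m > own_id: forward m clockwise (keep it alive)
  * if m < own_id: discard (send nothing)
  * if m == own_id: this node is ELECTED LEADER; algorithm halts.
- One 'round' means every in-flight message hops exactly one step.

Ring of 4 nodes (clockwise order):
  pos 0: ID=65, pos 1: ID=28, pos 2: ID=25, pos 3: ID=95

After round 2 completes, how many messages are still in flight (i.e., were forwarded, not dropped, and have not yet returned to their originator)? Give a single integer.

Answer: 2

Derivation:
Round 1: pos1(id28) recv 65: fwd; pos2(id25) recv 28: fwd; pos3(id95) recv 25: drop; pos0(id65) recv 95: fwd
Round 2: pos2(id25) recv 65: fwd; pos3(id95) recv 28: drop; pos1(id28) recv 95: fwd
After round 2: 2 messages still in flight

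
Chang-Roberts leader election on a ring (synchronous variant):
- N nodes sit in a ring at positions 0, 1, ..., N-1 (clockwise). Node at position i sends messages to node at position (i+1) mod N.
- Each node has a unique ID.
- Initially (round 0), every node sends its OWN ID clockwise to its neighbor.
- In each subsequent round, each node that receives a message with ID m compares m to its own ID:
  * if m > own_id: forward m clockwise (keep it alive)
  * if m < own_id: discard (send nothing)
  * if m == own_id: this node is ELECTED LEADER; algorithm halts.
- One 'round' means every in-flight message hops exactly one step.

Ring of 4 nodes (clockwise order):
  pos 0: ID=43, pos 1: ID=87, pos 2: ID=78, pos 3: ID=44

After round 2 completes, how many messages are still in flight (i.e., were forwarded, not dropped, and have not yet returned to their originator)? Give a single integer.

Round 1: pos1(id87) recv 43: drop; pos2(id78) recv 87: fwd; pos3(id44) recv 78: fwd; pos0(id43) recv 44: fwd
Round 2: pos3(id44) recv 87: fwd; pos0(id43) recv 78: fwd; pos1(id87) recv 44: drop
After round 2: 2 messages still in flight

Answer: 2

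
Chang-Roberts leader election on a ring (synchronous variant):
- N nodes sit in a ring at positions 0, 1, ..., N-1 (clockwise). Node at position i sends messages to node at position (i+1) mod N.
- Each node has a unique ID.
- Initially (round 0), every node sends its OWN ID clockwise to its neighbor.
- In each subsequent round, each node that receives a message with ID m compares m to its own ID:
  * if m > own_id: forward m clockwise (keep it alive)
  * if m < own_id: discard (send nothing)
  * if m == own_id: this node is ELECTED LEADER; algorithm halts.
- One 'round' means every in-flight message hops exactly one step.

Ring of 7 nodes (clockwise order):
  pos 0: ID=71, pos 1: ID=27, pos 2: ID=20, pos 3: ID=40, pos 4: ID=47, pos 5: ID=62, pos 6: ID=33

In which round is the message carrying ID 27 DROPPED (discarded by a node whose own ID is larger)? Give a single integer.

Answer: 2

Derivation:
Round 1: pos1(id27) recv 71: fwd; pos2(id20) recv 27: fwd; pos3(id40) recv 20: drop; pos4(id47) recv 40: drop; pos5(id62) recv 47: drop; pos6(id33) recv 62: fwd; pos0(id71) recv 33: drop
Round 2: pos2(id20) recv 71: fwd; pos3(id40) recv 27: drop; pos0(id71) recv 62: drop
Round 3: pos3(id40) recv 71: fwd
Round 4: pos4(id47) recv 71: fwd
Round 5: pos5(id62) recv 71: fwd
Round 6: pos6(id33) recv 71: fwd
Round 7: pos0(id71) recv 71: ELECTED
Message ID 27 originates at pos 1; dropped at pos 3 in round 2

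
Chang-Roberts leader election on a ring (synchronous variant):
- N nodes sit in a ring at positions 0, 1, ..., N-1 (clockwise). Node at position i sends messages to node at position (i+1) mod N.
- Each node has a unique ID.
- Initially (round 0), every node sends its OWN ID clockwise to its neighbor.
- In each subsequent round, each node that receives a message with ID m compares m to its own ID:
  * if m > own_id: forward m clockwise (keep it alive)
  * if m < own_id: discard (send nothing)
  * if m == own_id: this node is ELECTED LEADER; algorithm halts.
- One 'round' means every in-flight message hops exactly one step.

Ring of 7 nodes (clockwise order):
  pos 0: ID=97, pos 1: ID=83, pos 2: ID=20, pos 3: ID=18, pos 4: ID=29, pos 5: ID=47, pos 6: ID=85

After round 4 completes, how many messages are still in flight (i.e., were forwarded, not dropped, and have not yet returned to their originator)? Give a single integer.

Round 1: pos1(id83) recv 97: fwd; pos2(id20) recv 83: fwd; pos3(id18) recv 20: fwd; pos4(id29) recv 18: drop; pos5(id47) recv 29: drop; pos6(id85) recv 47: drop; pos0(id97) recv 85: drop
Round 2: pos2(id20) recv 97: fwd; pos3(id18) recv 83: fwd; pos4(id29) recv 20: drop
Round 3: pos3(id18) recv 97: fwd; pos4(id29) recv 83: fwd
Round 4: pos4(id29) recv 97: fwd; pos5(id47) recv 83: fwd
After round 4: 2 messages still in flight

Answer: 2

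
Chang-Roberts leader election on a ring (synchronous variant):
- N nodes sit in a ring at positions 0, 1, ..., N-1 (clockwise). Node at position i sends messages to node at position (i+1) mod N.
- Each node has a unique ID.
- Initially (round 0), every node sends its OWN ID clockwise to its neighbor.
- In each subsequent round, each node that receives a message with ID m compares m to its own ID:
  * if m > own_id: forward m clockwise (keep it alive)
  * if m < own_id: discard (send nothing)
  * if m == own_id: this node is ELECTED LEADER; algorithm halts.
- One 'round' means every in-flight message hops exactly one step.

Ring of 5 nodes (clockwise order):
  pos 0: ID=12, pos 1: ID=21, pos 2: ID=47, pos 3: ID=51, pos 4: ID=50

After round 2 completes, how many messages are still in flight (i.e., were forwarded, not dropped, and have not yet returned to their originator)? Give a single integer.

Round 1: pos1(id21) recv 12: drop; pos2(id47) recv 21: drop; pos3(id51) recv 47: drop; pos4(id50) recv 51: fwd; pos0(id12) recv 50: fwd
Round 2: pos0(id12) recv 51: fwd; pos1(id21) recv 50: fwd
After round 2: 2 messages still in flight

Answer: 2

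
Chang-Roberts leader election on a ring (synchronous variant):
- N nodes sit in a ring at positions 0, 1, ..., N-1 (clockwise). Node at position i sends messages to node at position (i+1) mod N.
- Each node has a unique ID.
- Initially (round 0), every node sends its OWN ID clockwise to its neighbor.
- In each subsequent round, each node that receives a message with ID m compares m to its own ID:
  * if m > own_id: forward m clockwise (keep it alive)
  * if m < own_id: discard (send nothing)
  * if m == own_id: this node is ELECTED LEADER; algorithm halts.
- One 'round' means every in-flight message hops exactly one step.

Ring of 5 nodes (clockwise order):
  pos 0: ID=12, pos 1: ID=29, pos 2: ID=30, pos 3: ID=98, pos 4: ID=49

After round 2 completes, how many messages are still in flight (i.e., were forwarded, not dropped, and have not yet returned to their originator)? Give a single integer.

Round 1: pos1(id29) recv 12: drop; pos2(id30) recv 29: drop; pos3(id98) recv 30: drop; pos4(id49) recv 98: fwd; pos0(id12) recv 49: fwd
Round 2: pos0(id12) recv 98: fwd; pos1(id29) recv 49: fwd
After round 2: 2 messages still in flight

Answer: 2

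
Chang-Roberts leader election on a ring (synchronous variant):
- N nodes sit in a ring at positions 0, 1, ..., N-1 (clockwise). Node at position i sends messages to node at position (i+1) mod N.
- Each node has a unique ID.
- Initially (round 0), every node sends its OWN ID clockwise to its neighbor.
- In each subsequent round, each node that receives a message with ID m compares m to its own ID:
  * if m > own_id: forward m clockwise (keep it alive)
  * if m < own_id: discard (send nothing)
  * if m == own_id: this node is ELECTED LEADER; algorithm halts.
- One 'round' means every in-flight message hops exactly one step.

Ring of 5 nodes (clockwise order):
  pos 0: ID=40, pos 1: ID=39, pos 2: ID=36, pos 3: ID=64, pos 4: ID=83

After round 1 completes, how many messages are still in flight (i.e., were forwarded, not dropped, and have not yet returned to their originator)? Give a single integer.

Round 1: pos1(id39) recv 40: fwd; pos2(id36) recv 39: fwd; pos3(id64) recv 36: drop; pos4(id83) recv 64: drop; pos0(id40) recv 83: fwd
After round 1: 3 messages still in flight

Answer: 3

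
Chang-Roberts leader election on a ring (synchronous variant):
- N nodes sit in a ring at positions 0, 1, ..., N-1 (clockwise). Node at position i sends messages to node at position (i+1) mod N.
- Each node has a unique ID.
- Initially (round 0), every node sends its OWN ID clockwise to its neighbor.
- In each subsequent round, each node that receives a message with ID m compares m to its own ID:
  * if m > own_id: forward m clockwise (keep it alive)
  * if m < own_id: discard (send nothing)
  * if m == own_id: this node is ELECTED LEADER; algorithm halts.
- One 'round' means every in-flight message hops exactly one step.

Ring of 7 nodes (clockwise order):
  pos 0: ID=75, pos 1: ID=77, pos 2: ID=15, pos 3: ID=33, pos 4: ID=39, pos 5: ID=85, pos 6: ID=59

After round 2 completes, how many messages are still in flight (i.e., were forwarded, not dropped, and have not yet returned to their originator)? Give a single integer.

Answer: 2

Derivation:
Round 1: pos1(id77) recv 75: drop; pos2(id15) recv 77: fwd; pos3(id33) recv 15: drop; pos4(id39) recv 33: drop; pos5(id85) recv 39: drop; pos6(id59) recv 85: fwd; pos0(id75) recv 59: drop
Round 2: pos3(id33) recv 77: fwd; pos0(id75) recv 85: fwd
After round 2: 2 messages still in flight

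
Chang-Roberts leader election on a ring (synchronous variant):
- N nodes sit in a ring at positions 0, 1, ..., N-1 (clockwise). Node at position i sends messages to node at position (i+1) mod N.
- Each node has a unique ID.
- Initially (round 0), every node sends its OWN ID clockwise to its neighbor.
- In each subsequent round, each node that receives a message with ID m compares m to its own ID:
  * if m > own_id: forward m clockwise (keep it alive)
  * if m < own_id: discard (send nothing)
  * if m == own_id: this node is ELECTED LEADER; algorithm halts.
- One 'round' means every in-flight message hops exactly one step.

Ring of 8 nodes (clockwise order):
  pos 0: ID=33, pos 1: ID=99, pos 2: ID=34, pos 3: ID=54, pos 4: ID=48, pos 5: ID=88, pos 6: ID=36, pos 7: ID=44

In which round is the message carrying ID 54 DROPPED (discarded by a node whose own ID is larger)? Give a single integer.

Round 1: pos1(id99) recv 33: drop; pos2(id34) recv 99: fwd; pos3(id54) recv 34: drop; pos4(id48) recv 54: fwd; pos5(id88) recv 48: drop; pos6(id36) recv 88: fwd; pos7(id44) recv 36: drop; pos0(id33) recv 44: fwd
Round 2: pos3(id54) recv 99: fwd; pos5(id88) recv 54: drop; pos7(id44) recv 88: fwd; pos1(id99) recv 44: drop
Round 3: pos4(id48) recv 99: fwd; pos0(id33) recv 88: fwd
Round 4: pos5(id88) recv 99: fwd; pos1(id99) recv 88: drop
Round 5: pos6(id36) recv 99: fwd
Round 6: pos7(id44) recv 99: fwd
Round 7: pos0(id33) recv 99: fwd
Round 8: pos1(id99) recv 99: ELECTED
Message ID 54 originates at pos 3; dropped at pos 5 in round 2

Answer: 2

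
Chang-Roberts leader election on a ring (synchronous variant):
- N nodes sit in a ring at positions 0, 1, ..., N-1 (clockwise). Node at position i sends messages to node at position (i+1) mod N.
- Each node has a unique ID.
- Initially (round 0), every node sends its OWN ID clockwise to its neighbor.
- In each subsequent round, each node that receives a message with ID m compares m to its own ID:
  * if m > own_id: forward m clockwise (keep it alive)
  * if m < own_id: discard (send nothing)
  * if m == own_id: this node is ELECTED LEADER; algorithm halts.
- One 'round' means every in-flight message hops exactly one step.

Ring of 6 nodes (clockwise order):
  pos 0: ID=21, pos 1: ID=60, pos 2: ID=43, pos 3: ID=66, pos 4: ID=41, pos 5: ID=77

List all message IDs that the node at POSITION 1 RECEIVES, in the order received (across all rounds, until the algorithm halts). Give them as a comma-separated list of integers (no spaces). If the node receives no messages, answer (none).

Answer: 21,77

Derivation:
Round 1: pos1(id60) recv 21: drop; pos2(id43) recv 60: fwd; pos3(id66) recv 43: drop; pos4(id41) recv 66: fwd; pos5(id77) recv 41: drop; pos0(id21) recv 77: fwd
Round 2: pos3(id66) recv 60: drop; pos5(id77) recv 66: drop; pos1(id60) recv 77: fwd
Round 3: pos2(id43) recv 77: fwd
Round 4: pos3(id66) recv 77: fwd
Round 5: pos4(id41) recv 77: fwd
Round 6: pos5(id77) recv 77: ELECTED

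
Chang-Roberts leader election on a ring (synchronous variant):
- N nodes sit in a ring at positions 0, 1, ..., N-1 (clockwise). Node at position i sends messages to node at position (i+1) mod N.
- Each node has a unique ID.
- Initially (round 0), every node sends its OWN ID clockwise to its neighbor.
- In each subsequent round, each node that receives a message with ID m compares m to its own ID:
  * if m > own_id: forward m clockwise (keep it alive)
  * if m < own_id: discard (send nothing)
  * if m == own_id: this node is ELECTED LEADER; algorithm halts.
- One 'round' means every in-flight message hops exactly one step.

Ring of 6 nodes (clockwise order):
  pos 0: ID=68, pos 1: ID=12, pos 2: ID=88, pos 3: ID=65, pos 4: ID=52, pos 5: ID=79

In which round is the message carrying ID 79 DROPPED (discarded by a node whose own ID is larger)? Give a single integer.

Answer: 3

Derivation:
Round 1: pos1(id12) recv 68: fwd; pos2(id88) recv 12: drop; pos3(id65) recv 88: fwd; pos4(id52) recv 65: fwd; pos5(id79) recv 52: drop; pos0(id68) recv 79: fwd
Round 2: pos2(id88) recv 68: drop; pos4(id52) recv 88: fwd; pos5(id79) recv 65: drop; pos1(id12) recv 79: fwd
Round 3: pos5(id79) recv 88: fwd; pos2(id88) recv 79: drop
Round 4: pos0(id68) recv 88: fwd
Round 5: pos1(id12) recv 88: fwd
Round 6: pos2(id88) recv 88: ELECTED
Message ID 79 originates at pos 5; dropped at pos 2 in round 3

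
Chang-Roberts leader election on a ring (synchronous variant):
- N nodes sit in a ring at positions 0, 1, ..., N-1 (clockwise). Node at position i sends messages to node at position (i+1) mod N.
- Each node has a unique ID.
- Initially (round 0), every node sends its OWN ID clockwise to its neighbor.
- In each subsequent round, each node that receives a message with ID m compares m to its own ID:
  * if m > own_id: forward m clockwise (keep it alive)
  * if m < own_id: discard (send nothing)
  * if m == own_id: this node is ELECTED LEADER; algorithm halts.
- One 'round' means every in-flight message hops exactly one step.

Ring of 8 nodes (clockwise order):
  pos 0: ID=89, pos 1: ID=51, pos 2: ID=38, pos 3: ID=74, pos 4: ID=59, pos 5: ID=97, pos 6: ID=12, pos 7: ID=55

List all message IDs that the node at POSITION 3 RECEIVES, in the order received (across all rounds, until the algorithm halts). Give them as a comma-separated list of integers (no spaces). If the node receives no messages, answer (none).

Answer: 38,51,89,97

Derivation:
Round 1: pos1(id51) recv 89: fwd; pos2(id38) recv 51: fwd; pos3(id74) recv 38: drop; pos4(id59) recv 74: fwd; pos5(id97) recv 59: drop; pos6(id12) recv 97: fwd; pos7(id55) recv 12: drop; pos0(id89) recv 55: drop
Round 2: pos2(id38) recv 89: fwd; pos3(id74) recv 51: drop; pos5(id97) recv 74: drop; pos7(id55) recv 97: fwd
Round 3: pos3(id74) recv 89: fwd; pos0(id89) recv 97: fwd
Round 4: pos4(id59) recv 89: fwd; pos1(id51) recv 97: fwd
Round 5: pos5(id97) recv 89: drop; pos2(id38) recv 97: fwd
Round 6: pos3(id74) recv 97: fwd
Round 7: pos4(id59) recv 97: fwd
Round 8: pos5(id97) recv 97: ELECTED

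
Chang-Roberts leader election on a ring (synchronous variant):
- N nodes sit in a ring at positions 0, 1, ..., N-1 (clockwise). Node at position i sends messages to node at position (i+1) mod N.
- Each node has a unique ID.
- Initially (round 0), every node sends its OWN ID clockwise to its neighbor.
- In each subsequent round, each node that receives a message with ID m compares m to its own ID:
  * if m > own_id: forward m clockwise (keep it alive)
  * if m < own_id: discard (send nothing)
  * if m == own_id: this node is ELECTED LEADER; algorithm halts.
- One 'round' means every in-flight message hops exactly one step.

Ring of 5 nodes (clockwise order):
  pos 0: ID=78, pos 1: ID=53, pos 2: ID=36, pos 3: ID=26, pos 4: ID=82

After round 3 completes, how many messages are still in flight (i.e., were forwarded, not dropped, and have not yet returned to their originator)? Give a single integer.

Round 1: pos1(id53) recv 78: fwd; pos2(id36) recv 53: fwd; pos3(id26) recv 36: fwd; pos4(id82) recv 26: drop; pos0(id78) recv 82: fwd
Round 2: pos2(id36) recv 78: fwd; pos3(id26) recv 53: fwd; pos4(id82) recv 36: drop; pos1(id53) recv 82: fwd
Round 3: pos3(id26) recv 78: fwd; pos4(id82) recv 53: drop; pos2(id36) recv 82: fwd
After round 3: 2 messages still in flight

Answer: 2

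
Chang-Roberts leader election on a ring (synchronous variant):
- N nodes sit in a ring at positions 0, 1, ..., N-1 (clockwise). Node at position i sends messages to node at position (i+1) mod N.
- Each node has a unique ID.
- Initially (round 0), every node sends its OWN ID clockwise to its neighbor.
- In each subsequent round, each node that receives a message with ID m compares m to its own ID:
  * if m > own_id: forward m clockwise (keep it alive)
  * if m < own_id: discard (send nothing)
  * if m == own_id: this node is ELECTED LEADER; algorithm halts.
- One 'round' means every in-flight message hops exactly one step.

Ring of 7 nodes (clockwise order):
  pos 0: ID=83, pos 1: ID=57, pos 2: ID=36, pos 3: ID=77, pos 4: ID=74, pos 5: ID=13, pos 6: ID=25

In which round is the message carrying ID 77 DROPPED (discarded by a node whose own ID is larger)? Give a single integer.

Answer: 4

Derivation:
Round 1: pos1(id57) recv 83: fwd; pos2(id36) recv 57: fwd; pos3(id77) recv 36: drop; pos4(id74) recv 77: fwd; pos5(id13) recv 74: fwd; pos6(id25) recv 13: drop; pos0(id83) recv 25: drop
Round 2: pos2(id36) recv 83: fwd; pos3(id77) recv 57: drop; pos5(id13) recv 77: fwd; pos6(id25) recv 74: fwd
Round 3: pos3(id77) recv 83: fwd; pos6(id25) recv 77: fwd; pos0(id83) recv 74: drop
Round 4: pos4(id74) recv 83: fwd; pos0(id83) recv 77: drop
Round 5: pos5(id13) recv 83: fwd
Round 6: pos6(id25) recv 83: fwd
Round 7: pos0(id83) recv 83: ELECTED
Message ID 77 originates at pos 3; dropped at pos 0 in round 4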